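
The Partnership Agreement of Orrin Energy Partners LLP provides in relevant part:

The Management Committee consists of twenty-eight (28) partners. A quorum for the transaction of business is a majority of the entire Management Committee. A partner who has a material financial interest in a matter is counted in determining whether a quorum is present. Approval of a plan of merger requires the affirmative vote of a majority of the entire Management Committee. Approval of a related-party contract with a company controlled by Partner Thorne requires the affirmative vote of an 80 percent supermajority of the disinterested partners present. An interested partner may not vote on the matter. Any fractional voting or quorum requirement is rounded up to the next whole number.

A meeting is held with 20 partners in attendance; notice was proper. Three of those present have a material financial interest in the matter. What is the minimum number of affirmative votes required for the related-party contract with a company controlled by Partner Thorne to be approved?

14

The related-party contract with a company controlled by Partner Thorne requires four-fifths of the disinterested partners present (20 − 3 = 17).
4/5 of 17 = 13.60, rounded up to 14.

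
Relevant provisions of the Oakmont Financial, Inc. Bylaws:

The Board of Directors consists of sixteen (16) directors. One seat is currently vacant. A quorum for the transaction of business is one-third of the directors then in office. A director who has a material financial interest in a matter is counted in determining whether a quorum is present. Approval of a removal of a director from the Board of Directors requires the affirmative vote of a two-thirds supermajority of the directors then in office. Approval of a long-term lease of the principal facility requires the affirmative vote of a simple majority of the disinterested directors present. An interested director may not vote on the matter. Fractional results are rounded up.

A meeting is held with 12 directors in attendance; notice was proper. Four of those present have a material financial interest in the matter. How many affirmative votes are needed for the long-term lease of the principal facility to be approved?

The long-term lease of the principal facility requires a majority of the disinterested directors present (12 − 4 = 8).
A majority of 8 is 5.

5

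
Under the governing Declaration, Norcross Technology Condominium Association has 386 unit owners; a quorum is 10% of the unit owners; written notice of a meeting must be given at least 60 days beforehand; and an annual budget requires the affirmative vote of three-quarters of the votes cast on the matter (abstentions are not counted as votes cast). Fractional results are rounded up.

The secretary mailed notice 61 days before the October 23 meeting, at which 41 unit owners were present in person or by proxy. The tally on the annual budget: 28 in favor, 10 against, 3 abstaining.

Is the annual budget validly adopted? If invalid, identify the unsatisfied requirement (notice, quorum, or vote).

Notice: 61 days given; 60 required. Satisfied.
Quorum: 10% of 386 = 38.60, rounded up to 39; 41 present. Satisfied.
Vote: requires three-fourths of the votes cast (41 − 3 abstaining = 38); 3/4 of 38 = 28.50, rounded up to 29, so 29 needed; 28 in favor. Not satisfied.

Invalid — vote requirement not satisfied.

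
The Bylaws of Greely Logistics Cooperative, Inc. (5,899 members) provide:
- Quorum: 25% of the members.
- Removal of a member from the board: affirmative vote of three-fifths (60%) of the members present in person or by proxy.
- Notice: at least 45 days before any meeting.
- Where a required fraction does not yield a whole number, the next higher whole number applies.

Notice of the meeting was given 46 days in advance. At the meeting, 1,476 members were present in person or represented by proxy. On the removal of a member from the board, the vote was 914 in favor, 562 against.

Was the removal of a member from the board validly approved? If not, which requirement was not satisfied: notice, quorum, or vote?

Valid — all requirements satisfied.

Notice: 46 days given; 45 required. Satisfied.
Quorum: 25% of 5,899 = 1,474.75, rounded up to 1,475; 1,476 present. Satisfied.
Vote: requires three-fifths of those present (1,476); 3/5 of 1476 = 885.60, rounded up to 886, so 886 needed; 914 in favor. Satisfied.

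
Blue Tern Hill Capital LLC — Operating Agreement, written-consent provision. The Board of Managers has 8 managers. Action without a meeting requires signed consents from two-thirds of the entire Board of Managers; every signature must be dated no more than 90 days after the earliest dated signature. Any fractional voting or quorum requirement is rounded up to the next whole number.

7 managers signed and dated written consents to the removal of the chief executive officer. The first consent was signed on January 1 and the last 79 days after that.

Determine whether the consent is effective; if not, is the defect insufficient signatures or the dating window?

Signatures required: two-thirds of 8 — 2/3 of 8 = 5.33, rounded up to 6, so 6 needed; 7 signed. Sufficient.
Dating window: the latest signature is 79 days after the earliest; the limit is 90 days. Within the window.

Effective — both the signature and dating-window requirements are satisfied.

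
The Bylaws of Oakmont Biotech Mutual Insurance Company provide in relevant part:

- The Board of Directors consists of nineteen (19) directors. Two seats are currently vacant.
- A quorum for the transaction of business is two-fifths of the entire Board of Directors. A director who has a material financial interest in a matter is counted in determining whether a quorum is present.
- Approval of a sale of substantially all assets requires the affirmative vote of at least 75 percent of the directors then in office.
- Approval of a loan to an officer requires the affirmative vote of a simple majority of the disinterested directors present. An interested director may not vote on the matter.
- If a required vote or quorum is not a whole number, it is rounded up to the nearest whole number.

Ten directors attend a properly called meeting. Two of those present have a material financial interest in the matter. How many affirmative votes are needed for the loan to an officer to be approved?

5

The loan to an officer requires a majority of the disinterested directors present (10 − 2 = 8).
A majority of 8 is 5.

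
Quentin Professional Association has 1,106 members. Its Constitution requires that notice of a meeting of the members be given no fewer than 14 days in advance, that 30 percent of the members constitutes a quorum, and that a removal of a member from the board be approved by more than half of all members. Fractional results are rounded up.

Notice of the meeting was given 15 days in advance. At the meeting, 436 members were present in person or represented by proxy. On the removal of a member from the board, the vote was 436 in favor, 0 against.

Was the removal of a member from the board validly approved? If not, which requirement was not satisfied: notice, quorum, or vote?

Notice: 15 days given; 14 required. Satisfied.
Quorum: 30% of 1,106 = 331.80, rounded up to 332; 436 present. Satisfied.
Vote: requires a majority of all members (1,106); a majority of 1106 is 554, so 554 needed; 436 in favor. Not satisfied.

Invalid — vote requirement not satisfied.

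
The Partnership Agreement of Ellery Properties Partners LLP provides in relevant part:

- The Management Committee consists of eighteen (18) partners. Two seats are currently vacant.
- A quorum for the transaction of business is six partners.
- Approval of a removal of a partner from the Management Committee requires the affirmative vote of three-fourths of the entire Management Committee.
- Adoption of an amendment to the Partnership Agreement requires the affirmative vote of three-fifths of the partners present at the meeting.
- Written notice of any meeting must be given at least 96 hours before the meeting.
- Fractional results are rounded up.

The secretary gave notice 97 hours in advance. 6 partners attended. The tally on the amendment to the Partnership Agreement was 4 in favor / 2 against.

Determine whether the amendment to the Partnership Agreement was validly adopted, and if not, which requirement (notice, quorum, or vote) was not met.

Valid — all requirements satisfied.

Notice: 97 hours given; 96 required (97 ≥ 96). Satisfied.
Quorum: 6 present; quorum is 6. Satisfied.
Vote: the amendment to the Partnership Agreement requires three-fifths of the partners present (6). 3/5 of 6 = 3.60, rounded up to 4, so 4 affirmative votes are needed; 4 voted in favor. Satisfied.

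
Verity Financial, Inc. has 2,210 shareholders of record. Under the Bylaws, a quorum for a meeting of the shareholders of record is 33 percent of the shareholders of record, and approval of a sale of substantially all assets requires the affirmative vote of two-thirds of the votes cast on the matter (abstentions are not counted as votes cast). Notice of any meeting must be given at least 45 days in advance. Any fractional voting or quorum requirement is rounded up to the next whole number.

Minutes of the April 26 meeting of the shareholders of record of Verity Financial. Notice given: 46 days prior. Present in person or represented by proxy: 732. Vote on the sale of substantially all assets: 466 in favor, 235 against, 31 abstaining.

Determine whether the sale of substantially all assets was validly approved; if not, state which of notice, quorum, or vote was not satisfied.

Invalid — vote requirement not satisfied.

Notice: 46 days given; 45 required. Satisfied.
Quorum: 33% of 2,210 = 729.30, rounded up to 730; 732 present. Satisfied.
Vote: requires two-thirds of the votes cast (732 − 31 abstaining = 701); 2/3 of 701 = 467.33, rounded up to 468, so 468 needed; 466 in favor. Not satisfied.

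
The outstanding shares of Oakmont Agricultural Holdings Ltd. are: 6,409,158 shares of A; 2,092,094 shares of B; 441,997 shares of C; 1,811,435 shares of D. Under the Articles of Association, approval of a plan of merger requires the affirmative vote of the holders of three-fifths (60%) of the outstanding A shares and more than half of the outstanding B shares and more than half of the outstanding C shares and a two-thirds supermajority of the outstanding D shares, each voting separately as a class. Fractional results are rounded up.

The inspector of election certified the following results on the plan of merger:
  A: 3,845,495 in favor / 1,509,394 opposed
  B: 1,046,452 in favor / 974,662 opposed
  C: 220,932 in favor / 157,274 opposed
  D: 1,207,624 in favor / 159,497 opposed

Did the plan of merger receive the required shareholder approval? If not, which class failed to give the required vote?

A: 3/5 of 6409158 = 3845494.80, rounded up to 3845495; 3,845,495 required, 3,845,495 in favor — approved.
B: a majority of 2092094 is 1046048; 1,046,048 required, 1,046,452 in favor — approved.
C: a majority of 441997 is 220999; 220,999 required, 220,932 in favor — not approved.
D: 2/3 of 1811435 = 1207623.33, rounded up to 1207624; 1,207,624 required, 1,207,624 in favor — approved.

Not approved — the C shares did not give the required vote.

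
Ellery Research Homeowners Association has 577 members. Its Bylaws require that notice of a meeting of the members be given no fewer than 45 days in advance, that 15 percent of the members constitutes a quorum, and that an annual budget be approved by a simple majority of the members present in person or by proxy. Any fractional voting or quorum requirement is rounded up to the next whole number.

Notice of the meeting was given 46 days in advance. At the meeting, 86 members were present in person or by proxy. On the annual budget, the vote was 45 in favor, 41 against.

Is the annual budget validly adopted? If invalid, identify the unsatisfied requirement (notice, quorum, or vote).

Invalid — quorum requirement not satisfied.

Notice: 46 days given; 45 required. Satisfied.
Quorum: 15% of 577 = 86.55, rounded up to 87; 86 present. Not satisfied.
Vote: requires a majority of those present (86); a majority of 86 is 44, so 44 needed; 45 in favor. Satisfied.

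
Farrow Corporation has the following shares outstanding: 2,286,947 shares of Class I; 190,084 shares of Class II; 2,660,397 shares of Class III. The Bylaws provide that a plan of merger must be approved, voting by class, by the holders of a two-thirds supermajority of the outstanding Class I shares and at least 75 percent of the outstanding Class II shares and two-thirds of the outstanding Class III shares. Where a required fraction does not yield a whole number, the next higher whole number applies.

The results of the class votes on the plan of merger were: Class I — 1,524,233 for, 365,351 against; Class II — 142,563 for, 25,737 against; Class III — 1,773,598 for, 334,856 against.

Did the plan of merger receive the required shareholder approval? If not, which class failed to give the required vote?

Class I: 2/3 of 2286947 = 1524631.33, rounded up to 1524632; 1,524,632 required, 1,524,233 in favor — not approved.
Class II: 3/4 of 190084 = 142563; 142,563 required, 142,563 in favor — approved.
Class III: 2/3 of 2660397 = 1773598; 1,773,598 required, 1,773,598 in favor — approved.

Not approved — the Class I shares did not give the required vote.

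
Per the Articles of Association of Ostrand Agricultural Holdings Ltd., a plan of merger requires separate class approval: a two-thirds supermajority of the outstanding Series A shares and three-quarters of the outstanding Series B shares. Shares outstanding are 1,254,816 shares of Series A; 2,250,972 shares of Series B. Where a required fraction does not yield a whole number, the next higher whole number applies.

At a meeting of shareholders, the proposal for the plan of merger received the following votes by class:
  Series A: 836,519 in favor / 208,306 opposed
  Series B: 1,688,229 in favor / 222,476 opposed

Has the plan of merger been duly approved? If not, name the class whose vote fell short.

Not approved — the Series A shares did not give the required vote.

Series A: 2/3 of 1254816 = 836544; 836,544 required, 836,519 in favor — not approved.
Series B: 3/4 of 2250972 = 1688229; 1,688,229 required, 1,688,229 in favor — approved.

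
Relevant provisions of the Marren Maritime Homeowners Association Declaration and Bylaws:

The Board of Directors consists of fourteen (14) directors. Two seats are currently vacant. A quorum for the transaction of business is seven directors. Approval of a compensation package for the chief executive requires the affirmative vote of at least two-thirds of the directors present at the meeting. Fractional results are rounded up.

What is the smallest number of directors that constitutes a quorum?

7

The quorum is fixed at 7.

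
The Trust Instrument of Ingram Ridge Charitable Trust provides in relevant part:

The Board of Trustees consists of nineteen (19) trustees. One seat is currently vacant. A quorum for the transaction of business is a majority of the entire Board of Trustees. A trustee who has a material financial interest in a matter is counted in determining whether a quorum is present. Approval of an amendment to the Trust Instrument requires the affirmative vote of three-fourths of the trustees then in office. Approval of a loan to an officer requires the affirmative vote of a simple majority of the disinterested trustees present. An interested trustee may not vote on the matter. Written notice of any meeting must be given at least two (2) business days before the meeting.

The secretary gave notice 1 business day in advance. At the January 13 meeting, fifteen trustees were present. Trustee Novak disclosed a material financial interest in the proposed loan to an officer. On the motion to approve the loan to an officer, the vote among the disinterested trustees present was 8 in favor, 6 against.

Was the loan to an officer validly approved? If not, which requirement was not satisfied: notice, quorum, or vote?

Invalid — notice requirement not satisfied.

Notice: 1 business day given; 2 required (1 < 2). Not satisfied.
Quorum: 15 present (interested trustees count toward quorum); quorum is 10. Satisfied.
Vote: the loan to an officer requires a majority of the disinterested trustees present (15 − 1 = 14). A majority of 14 is 8, so 8 affirmative votes are needed; 8 voted in favor. Satisfied.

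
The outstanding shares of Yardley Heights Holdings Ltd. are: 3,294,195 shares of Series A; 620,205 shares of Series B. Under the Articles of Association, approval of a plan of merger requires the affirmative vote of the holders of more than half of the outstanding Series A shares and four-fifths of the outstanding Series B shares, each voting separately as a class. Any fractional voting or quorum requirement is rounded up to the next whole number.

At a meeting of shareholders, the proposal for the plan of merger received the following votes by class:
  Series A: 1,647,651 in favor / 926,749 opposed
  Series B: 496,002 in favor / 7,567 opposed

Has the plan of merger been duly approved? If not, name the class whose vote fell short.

Not approved — the Series B shares did not give the required vote.

Series A: a majority of 3294195 is 1647098; 1,647,098 required, 1,647,651 in favor — approved.
Series B: 4/5 of 620205 = 496164; 496,164 required, 496,002 in favor — not approved.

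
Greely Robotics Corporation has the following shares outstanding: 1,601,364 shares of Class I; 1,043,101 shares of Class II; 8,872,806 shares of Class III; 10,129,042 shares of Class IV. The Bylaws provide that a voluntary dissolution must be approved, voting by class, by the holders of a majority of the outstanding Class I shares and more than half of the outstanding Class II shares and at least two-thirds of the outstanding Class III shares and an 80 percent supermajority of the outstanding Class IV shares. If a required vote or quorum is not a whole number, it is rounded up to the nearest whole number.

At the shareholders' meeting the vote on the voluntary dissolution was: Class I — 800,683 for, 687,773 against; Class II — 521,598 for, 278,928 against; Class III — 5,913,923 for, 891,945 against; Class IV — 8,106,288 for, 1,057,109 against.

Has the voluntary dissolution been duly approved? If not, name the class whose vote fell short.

Not approved — the Class III shares did not give the required vote.

Class I: a majority of 1601364 is 800683; 800,683 required, 800,683 in favor — approved.
Class II: a majority of 1043101 is 521551; 521,551 required, 521,598 in favor — approved.
Class III: 2/3 of 8872806 = 5915204; 5,915,204 required, 5,913,923 in favor — not approved.
Class IV: 4/5 of 10129042 = 8103233.60, rounded up to 8103234; 8,103,234 required, 8,106,288 in favor — approved.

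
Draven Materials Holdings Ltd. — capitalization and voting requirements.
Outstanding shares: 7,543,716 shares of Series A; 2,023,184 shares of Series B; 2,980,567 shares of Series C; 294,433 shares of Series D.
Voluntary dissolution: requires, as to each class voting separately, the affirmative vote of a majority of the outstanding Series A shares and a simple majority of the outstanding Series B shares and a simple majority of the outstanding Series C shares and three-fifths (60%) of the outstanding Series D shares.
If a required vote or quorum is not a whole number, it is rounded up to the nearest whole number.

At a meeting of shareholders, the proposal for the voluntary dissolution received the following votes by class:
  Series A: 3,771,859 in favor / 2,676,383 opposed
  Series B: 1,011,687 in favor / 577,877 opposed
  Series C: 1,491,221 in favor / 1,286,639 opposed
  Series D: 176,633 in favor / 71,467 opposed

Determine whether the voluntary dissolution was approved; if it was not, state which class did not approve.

Series A: a majority of 7543716 is 3771859; 3,771,859 required, 3,771,859 in favor — approved.
Series B: a majority of 2023184 is 1011593; 1,011,593 required, 1,011,687 in favor — approved.
Series C: a majority of 2980567 is 1490284; 1,490,284 required, 1,491,221 in favor — approved.
Series D: 3/5 of 294433 = 176659.80, rounded up to 176660; 176,660 required, 176,633 in favor — not approved.

Not approved — the Series D shares did not give the required vote.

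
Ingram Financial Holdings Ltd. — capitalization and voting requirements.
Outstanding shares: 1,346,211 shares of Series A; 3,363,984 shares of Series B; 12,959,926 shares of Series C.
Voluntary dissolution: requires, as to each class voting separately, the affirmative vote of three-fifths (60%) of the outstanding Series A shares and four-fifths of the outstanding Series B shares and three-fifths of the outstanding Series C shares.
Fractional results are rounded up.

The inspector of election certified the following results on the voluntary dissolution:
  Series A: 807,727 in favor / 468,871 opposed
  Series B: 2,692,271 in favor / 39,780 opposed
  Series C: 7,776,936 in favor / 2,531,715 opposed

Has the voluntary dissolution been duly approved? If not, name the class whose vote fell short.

Series A: 3/5 of 1346211 = 807726.60, rounded up to 807727; 807,727 required, 807,727 in favor — approved.
Series B: 4/5 of 3363984 = 2691187.20, rounded up to 2691188; 2,691,188 required, 2,692,271 in favor — approved.
Series C: 3/5 of 12959926 = 7775955.60, rounded up to 7775956; 7,775,956 required, 7,776,936 in favor — approved.

Approved — every class gave the required vote.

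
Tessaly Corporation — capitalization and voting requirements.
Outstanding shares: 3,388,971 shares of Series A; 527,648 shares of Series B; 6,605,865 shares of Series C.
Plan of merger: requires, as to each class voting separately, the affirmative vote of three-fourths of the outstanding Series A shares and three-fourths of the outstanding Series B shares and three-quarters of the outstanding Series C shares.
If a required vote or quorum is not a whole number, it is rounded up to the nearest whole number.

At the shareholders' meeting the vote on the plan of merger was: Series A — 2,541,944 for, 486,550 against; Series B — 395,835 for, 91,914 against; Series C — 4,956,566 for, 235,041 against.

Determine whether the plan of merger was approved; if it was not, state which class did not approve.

Approved — every class gave the required vote.

Series A: 3/4 of 3388971 = 2541728.25, rounded up to 2541729; 2,541,729 required, 2,541,944 in favor — approved.
Series B: 3/4 of 527648 = 395736; 395,736 required, 395,835 in favor — approved.
Series C: 3/4 of 6605865 = 4954398.75, rounded up to 4954399; 4,954,399 required, 4,956,566 in favor — approved.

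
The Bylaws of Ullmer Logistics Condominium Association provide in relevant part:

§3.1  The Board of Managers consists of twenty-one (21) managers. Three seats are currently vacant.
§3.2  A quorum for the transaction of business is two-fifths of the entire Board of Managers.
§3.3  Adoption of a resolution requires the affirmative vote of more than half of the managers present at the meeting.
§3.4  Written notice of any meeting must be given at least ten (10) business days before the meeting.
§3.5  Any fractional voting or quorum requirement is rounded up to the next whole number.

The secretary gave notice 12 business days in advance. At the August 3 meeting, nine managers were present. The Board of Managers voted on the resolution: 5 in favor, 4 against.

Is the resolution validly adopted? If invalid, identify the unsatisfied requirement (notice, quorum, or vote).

Valid — all requirements satisfied.

Notice: 12 business days given; 10 required (12 ≥ 10). Satisfied.
Quorum: 9 present; quorum is 9. Satisfied.
Vote: the resolution requires a majority of the managers present (9). A majority of 9 is 5, so 5 affirmative votes are needed; 5 voted in favor. Satisfied.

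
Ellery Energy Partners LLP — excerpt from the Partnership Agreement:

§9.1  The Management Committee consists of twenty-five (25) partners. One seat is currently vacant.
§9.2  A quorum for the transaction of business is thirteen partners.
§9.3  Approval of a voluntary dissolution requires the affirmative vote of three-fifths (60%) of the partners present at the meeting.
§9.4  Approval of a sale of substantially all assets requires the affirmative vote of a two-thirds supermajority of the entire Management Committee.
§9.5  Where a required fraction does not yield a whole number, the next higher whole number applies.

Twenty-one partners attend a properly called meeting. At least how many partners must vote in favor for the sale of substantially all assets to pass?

17

The sale of substantially all assets requires two-thirds of the entire Management Committee (25).
2/3 of 25 = 16.67, rounded up to 17.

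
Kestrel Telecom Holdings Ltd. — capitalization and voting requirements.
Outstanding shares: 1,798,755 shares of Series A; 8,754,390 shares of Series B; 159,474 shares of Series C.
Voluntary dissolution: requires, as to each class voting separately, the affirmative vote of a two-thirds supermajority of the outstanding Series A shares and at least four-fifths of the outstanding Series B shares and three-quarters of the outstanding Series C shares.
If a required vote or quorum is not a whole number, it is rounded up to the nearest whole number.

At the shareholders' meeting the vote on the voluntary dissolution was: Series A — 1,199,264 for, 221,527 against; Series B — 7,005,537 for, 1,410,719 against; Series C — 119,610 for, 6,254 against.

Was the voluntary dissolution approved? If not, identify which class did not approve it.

Series A: 2/3 of 1798755 = 1199170; 1,199,170 required, 1,199,264 in favor — approved.
Series B: 4/5 of 8754390 = 7003512; 7,003,512 required, 7,005,537 in favor — approved.
Series C: 3/4 of 159474 = 119605.50, rounded up to 119606; 119,606 required, 119,610 in favor — approved.

Approved — every class gave the required vote.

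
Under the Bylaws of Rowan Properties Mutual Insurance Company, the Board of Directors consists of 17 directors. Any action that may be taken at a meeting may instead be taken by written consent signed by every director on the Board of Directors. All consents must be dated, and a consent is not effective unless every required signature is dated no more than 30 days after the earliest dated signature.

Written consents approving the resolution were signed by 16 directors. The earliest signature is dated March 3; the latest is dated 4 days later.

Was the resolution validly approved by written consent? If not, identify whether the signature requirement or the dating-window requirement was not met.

Not effective — insufficient signatures.

Signatures required: all of 17 — unanimous means all 17, so 17 needed; 16 signed. Insufficient.
Dating window: the latest signature is 4 days after the earliest; the limit is 30 days. Within the window.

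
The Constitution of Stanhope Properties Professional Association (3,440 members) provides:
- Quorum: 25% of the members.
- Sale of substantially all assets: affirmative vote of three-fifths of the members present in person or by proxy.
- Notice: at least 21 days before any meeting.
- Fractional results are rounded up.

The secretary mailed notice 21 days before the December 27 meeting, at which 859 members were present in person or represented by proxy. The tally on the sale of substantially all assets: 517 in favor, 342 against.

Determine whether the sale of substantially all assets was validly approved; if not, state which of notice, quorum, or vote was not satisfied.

Notice: 21 days given; 21 required. Satisfied.
Quorum: 25% of 3,440 = 860; 859 present. Not satisfied.
Vote: requires three-fifths of those present (859); 3/5 of 859 = 515.40, rounded up to 516, so 516 needed; 517 in favor. Satisfied.

Invalid — quorum requirement not satisfied.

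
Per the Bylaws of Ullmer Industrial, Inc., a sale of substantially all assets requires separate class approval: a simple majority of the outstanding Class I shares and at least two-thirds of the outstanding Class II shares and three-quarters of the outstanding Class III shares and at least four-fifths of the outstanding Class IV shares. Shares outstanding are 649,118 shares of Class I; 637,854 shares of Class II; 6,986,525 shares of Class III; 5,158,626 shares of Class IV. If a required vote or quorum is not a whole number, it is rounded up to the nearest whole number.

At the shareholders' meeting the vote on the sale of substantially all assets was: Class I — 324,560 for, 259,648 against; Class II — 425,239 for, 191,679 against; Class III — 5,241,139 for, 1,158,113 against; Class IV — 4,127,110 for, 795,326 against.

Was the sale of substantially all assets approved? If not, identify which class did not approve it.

Class I: a majority of 649118 is 324560; 324,560 required, 324,560 in favor — approved.
Class II: 2/3 of 637854 = 425236; 425,236 required, 425,239 in favor — approved.
Class III: 3/4 of 6986525 = 5239893.75, rounded up to 5239894; 5,239,894 required, 5,241,139 in favor — approved.
Class IV: 4/5 of 5158626 = 4126900.80, rounded up to 4126901; 4,126,901 required, 4,127,110 in favor — approved.

Approved — every class gave the required vote.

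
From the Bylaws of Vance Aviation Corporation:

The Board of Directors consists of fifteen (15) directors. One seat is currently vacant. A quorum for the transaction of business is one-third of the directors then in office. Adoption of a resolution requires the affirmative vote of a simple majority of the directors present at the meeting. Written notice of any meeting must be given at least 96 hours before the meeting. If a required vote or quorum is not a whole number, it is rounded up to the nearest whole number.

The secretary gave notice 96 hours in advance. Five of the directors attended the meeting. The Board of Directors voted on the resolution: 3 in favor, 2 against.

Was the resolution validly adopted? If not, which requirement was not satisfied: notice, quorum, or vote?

Valid — all requirements satisfied.

Notice: 96 hours given; 96 required (96 ≥ 96). Satisfied.
Quorum: 5 present; quorum is 5. Satisfied.
Vote: the resolution requires a majority of the directors present (5). A majority of 5 is 3, so 3 affirmative votes are needed; 3 voted in favor. Satisfied.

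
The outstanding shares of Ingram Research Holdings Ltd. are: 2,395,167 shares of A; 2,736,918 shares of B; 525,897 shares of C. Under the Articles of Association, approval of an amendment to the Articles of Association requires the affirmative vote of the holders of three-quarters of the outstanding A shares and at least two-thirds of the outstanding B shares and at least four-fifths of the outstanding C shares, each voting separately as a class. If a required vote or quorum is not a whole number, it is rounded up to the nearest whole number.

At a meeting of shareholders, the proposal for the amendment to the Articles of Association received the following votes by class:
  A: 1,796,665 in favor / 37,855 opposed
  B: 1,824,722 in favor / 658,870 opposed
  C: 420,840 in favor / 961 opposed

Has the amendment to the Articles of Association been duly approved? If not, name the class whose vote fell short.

A: 3/4 of 2395167 = 1796375.25, rounded up to 1796376; 1,796,376 required, 1,796,665 in favor — approved.
B: 2/3 of 2736918 = 1824612; 1,824,612 required, 1,824,722 in favor — approved.
C: 4/5 of 525897 = 420717.60, rounded up to 420718; 420,718 required, 420,840 in favor — approved.

Approved — every class gave the required vote.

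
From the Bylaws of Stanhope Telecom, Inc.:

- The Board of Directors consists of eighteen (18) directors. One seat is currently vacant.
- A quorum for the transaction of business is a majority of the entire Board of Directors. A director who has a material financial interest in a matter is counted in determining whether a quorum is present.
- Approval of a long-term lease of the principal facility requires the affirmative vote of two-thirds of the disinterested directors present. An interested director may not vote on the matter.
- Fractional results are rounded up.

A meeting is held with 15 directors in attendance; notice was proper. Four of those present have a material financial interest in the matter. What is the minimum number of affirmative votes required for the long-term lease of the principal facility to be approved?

8

The long-term lease of the principal facility requires two-thirds of the disinterested directors present (15 − 4 = 11).
2/3 of 11 = 7.33, rounded up to 8.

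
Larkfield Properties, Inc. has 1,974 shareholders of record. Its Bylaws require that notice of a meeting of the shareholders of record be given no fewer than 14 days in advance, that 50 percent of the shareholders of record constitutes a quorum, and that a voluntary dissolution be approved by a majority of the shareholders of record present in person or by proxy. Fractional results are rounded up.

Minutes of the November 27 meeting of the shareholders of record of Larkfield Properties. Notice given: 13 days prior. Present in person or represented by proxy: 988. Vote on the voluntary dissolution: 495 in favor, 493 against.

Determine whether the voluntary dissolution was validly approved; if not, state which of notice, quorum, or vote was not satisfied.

Invalid — notice requirement not satisfied.

Notice: 13 days given; 14 required. Not satisfied.
Quorum: 50% of 1,974 = 987; 988 present. Satisfied.
Vote: requires a majority of those present (988); a majority of 988 is 495, so 495 needed; 495 in favor. Satisfied.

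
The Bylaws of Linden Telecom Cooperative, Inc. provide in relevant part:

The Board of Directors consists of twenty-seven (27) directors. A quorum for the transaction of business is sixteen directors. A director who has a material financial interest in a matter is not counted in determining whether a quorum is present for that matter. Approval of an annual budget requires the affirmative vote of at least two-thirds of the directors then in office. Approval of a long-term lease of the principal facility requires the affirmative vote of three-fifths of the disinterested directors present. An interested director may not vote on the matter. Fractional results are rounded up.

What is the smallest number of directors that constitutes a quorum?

The quorum is fixed at 16.

16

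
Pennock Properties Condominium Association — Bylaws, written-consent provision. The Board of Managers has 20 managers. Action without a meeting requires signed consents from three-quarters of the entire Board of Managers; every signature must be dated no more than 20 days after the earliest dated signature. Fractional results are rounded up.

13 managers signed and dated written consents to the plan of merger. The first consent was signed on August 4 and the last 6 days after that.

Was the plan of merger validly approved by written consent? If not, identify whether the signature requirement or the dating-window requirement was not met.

Signatures required: three-quarters of 20 — 3/4 of 20 = 15, so 15 needed; 13 signed. Insufficient.
Dating window: the latest signature is 6 days after the earliest; the limit is 20 days. Within the window.

Not effective — insufficient signatures.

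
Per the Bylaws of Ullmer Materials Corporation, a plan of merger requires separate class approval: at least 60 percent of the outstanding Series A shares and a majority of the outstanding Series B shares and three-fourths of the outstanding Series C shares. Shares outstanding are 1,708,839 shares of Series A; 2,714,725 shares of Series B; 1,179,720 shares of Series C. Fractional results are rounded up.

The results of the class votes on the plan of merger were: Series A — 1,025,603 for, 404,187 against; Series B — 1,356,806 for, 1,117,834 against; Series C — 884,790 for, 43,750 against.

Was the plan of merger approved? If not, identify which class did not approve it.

Series A: 3/5 of 1708839 = 1025303.40, rounded up to 1025304; 1,025,304 required, 1,025,603 in favor — approved.
Series B: a majority of 2714725 is 1357363; 1,357,363 required, 1,356,806 in favor — not approved.
Series C: 3/4 of 1179720 = 884790; 884,790 required, 884,790 in favor — approved.

Not approved — the Series B shares did not give the required vote.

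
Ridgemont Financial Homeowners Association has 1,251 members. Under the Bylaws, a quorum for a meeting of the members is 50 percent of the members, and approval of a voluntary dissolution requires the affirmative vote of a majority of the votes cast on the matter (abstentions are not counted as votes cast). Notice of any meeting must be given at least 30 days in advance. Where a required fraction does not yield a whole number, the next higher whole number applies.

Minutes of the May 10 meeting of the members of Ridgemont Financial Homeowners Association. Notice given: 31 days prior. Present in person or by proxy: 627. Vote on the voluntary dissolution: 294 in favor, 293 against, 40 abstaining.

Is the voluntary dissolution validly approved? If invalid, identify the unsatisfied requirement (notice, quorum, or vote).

Valid — all requirements satisfied.

Notice: 31 days given; 30 required. Satisfied.
Quorum: 50% of 1,251 = 625.50, rounded up to 626; 627 present. Satisfied.
Vote: requires a majority of the votes cast (627 − 40 abstaining = 587); a majority of 587 is 294, so 294 needed; 294 in favor. Satisfied.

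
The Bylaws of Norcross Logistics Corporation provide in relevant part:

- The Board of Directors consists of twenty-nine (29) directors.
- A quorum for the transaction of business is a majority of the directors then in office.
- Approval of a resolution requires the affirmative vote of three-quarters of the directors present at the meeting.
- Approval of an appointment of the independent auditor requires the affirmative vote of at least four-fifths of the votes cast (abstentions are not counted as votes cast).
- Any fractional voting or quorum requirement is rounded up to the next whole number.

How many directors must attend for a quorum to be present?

15

A majority of 29 is 15.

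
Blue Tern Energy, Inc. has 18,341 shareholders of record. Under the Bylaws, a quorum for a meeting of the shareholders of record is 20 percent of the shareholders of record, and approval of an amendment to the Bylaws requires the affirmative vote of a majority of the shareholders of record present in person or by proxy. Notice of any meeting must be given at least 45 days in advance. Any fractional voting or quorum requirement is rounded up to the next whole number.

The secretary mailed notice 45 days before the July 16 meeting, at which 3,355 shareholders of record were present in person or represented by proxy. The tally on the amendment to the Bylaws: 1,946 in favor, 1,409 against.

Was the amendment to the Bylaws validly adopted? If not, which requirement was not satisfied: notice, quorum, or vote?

Notice: 45 days given; 45 required. Satisfied.
Quorum: 20% of 18,341 = 3,668.20, rounded up to 3,669; 3,355 present. Not satisfied.
Vote: requires a majority of those present (3,355); a majority of 3355 is 1678, so 1,678 needed; 1,946 in favor. Satisfied.

Invalid — quorum requirement not satisfied.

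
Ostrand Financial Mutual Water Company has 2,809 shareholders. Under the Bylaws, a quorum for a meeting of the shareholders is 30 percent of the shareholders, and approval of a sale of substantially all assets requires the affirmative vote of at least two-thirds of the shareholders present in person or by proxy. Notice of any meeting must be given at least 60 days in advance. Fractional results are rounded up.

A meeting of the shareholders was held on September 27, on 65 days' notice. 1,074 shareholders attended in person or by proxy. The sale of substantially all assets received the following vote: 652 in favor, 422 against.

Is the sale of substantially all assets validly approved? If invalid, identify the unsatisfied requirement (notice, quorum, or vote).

Invalid — vote requirement not satisfied.

Notice: 65 days given; 60 required. Satisfied.
Quorum: 30% of 2,809 = 842.70, rounded up to 843; 1,074 present. Satisfied.
Vote: requires two-thirds of those present (1,074); 2/3 of 1074 = 716, so 716 needed; 652 in favor. Not satisfied.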